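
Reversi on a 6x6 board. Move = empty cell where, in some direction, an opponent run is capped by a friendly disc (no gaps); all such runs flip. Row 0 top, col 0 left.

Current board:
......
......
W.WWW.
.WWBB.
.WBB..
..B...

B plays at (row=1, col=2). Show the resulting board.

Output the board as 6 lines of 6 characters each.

Answer: ......
..B...
W.BBW.
.WBBB.
.WBB..
..B...

Derivation:
Place B at (1,2); scan 8 dirs for brackets.
Dir NW: first cell '.' (not opp) -> no flip
Dir N: first cell '.' (not opp) -> no flip
Dir NE: first cell '.' (not opp) -> no flip
Dir W: first cell '.' (not opp) -> no flip
Dir E: first cell '.' (not opp) -> no flip
Dir SW: first cell '.' (not opp) -> no flip
Dir S: opp run (2,2) (3,2) capped by B -> flip
Dir SE: opp run (2,3) capped by B -> flip
All flips: (2,2) (2,3) (3,2)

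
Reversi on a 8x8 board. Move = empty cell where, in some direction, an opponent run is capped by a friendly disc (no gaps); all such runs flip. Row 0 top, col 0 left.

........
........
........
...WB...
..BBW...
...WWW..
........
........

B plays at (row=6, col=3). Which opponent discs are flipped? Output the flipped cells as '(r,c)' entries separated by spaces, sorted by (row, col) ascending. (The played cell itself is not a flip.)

Answer: (5,3)

Derivation:
Dir NW: first cell '.' (not opp) -> no flip
Dir N: opp run (5,3) capped by B -> flip
Dir NE: opp run (5,4), next='.' -> no flip
Dir W: first cell '.' (not opp) -> no flip
Dir E: first cell '.' (not opp) -> no flip
Dir SW: first cell '.' (not opp) -> no flip
Dir S: first cell '.' (not opp) -> no flip
Dir SE: first cell '.' (not opp) -> no flip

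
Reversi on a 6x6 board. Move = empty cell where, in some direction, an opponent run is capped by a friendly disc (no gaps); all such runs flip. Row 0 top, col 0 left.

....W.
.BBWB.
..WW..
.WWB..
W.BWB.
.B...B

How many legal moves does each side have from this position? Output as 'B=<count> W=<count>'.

Answer: B=6 W=12

Derivation:
-- B to move --
(0,2): no bracket -> illegal
(0,3): flips 2 -> legal
(0,5): no bracket -> illegal
(1,5): no bracket -> illegal
(2,0): flips 1 -> legal
(2,1): no bracket -> illegal
(2,4): no bracket -> illegal
(3,0): flips 2 -> legal
(3,4): flips 1 -> legal
(4,1): flips 2 -> legal
(5,0): no bracket -> illegal
(5,2): no bracket -> illegal
(5,3): flips 1 -> legal
(5,4): no bracket -> illegal
B mobility = 6
-- W to move --
(0,0): flips 1 -> legal
(0,1): flips 1 -> legal
(0,2): flips 1 -> legal
(0,3): no bracket -> illegal
(0,5): flips 1 -> legal
(1,0): flips 2 -> legal
(1,5): flips 1 -> legal
(2,0): no bracket -> illegal
(2,1): no bracket -> illegal
(2,4): flips 1 -> legal
(2,5): no bracket -> illegal
(3,4): flips 1 -> legal
(3,5): no bracket -> illegal
(4,1): flips 1 -> legal
(4,5): flips 1 -> legal
(5,0): no bracket -> illegal
(5,2): flips 1 -> legal
(5,3): flips 1 -> legal
(5,4): no bracket -> illegal
W mobility = 12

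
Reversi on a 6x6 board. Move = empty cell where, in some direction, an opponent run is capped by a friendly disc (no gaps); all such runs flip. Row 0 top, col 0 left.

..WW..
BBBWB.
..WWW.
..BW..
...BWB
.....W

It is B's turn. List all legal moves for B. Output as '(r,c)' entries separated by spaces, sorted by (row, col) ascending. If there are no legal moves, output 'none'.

(0,1): no bracket -> illegal
(0,4): no bracket -> illegal
(1,5): no bracket -> illegal
(2,1): no bracket -> illegal
(2,5): no bracket -> illegal
(3,1): no bracket -> illegal
(3,4): flips 3 -> legal
(3,5): no bracket -> illegal
(4,2): no bracket -> illegal
(5,3): no bracket -> illegal
(5,4): no bracket -> illegal

Answer: (3,4)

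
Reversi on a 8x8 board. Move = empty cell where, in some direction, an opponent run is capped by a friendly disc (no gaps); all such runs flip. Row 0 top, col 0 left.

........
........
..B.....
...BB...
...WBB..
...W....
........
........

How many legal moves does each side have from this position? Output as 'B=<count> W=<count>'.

-- B to move --
(3,2): no bracket -> illegal
(4,2): flips 1 -> legal
(5,2): flips 1 -> legal
(5,4): no bracket -> illegal
(6,2): flips 1 -> legal
(6,3): flips 2 -> legal
(6,4): no bracket -> illegal
B mobility = 4
-- W to move --
(1,1): no bracket -> illegal
(1,2): no bracket -> illegal
(1,3): no bracket -> illegal
(2,1): no bracket -> illegal
(2,3): flips 1 -> legal
(2,4): no bracket -> illegal
(2,5): flips 1 -> legal
(3,1): no bracket -> illegal
(3,2): no bracket -> illegal
(3,5): flips 1 -> legal
(3,6): no bracket -> illegal
(4,2): no bracket -> illegal
(4,6): flips 2 -> legal
(5,4): no bracket -> illegal
(5,5): no bracket -> illegal
(5,6): no bracket -> illegal
W mobility = 4

Answer: B=4 W=4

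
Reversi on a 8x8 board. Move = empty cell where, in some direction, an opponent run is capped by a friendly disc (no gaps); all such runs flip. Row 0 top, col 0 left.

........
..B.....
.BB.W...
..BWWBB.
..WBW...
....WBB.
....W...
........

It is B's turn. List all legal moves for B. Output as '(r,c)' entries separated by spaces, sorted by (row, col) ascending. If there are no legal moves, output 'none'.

Answer: (1,3) (2,3) (2,5) (4,1) (4,5) (5,2) (5,3) (6,5) (7,3)

Derivation:
(1,3): flips 1 -> legal
(1,4): no bracket -> illegal
(1,5): no bracket -> illegal
(2,3): flips 1 -> legal
(2,5): flips 1 -> legal
(3,1): no bracket -> illegal
(4,1): flips 1 -> legal
(4,5): flips 1 -> legal
(5,1): no bracket -> illegal
(5,2): flips 1 -> legal
(5,3): flips 2 -> legal
(6,3): no bracket -> illegal
(6,5): flips 1 -> legal
(7,3): flips 1 -> legal
(7,4): no bracket -> illegal
(7,5): no bracket -> illegal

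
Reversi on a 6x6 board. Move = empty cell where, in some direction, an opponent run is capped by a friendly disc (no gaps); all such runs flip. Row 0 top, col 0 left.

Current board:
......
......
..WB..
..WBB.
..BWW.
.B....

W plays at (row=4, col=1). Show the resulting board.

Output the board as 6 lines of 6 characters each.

Place W at (4,1); scan 8 dirs for brackets.
Dir NW: first cell '.' (not opp) -> no flip
Dir N: first cell '.' (not opp) -> no flip
Dir NE: first cell 'W' (not opp) -> no flip
Dir W: first cell '.' (not opp) -> no flip
Dir E: opp run (4,2) capped by W -> flip
Dir SW: first cell '.' (not opp) -> no flip
Dir S: opp run (5,1), next=edge -> no flip
Dir SE: first cell '.' (not opp) -> no flip
All flips: (4,2)

Answer: ......
......
..WB..
..WBB.
.WWWW.
.B....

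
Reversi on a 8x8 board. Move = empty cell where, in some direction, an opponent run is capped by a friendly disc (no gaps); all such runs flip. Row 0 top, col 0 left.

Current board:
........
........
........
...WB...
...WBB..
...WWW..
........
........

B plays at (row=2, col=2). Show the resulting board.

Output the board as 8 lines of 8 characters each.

Place B at (2,2); scan 8 dirs for brackets.
Dir NW: first cell '.' (not opp) -> no flip
Dir N: first cell '.' (not opp) -> no flip
Dir NE: first cell '.' (not opp) -> no flip
Dir W: first cell '.' (not opp) -> no flip
Dir E: first cell '.' (not opp) -> no flip
Dir SW: first cell '.' (not opp) -> no flip
Dir S: first cell '.' (not opp) -> no flip
Dir SE: opp run (3,3) capped by B -> flip
All flips: (3,3)

Answer: ........
........
..B.....
...BB...
...WBB..
...WWW..
........
........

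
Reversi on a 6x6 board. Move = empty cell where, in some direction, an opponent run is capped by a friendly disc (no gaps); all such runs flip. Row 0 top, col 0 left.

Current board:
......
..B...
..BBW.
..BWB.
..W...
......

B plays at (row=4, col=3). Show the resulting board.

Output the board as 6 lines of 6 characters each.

Answer: ......
..B...
..BBW.
..BBB.
..WB..
......

Derivation:
Place B at (4,3); scan 8 dirs for brackets.
Dir NW: first cell 'B' (not opp) -> no flip
Dir N: opp run (3,3) capped by B -> flip
Dir NE: first cell 'B' (not opp) -> no flip
Dir W: opp run (4,2), next='.' -> no flip
Dir E: first cell '.' (not opp) -> no flip
Dir SW: first cell '.' (not opp) -> no flip
Dir S: first cell '.' (not opp) -> no flip
Dir SE: first cell '.' (not opp) -> no flip
All flips: (3,3)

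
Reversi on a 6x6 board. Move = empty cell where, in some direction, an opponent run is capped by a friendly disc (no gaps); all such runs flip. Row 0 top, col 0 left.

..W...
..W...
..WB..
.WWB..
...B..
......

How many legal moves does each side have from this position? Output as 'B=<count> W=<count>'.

Answer: B=5 W=5

Derivation:
-- B to move --
(0,1): flips 1 -> legal
(0,3): no bracket -> illegal
(1,1): flips 1 -> legal
(1,3): no bracket -> illegal
(2,0): no bracket -> illegal
(2,1): flips 2 -> legal
(3,0): flips 2 -> legal
(4,0): no bracket -> illegal
(4,1): flips 1 -> legal
(4,2): no bracket -> illegal
B mobility = 5
-- W to move --
(1,3): no bracket -> illegal
(1,4): flips 1 -> legal
(2,4): flips 1 -> legal
(3,4): flips 2 -> legal
(4,2): no bracket -> illegal
(4,4): flips 1 -> legal
(5,2): no bracket -> illegal
(5,3): no bracket -> illegal
(5,4): flips 1 -> legal
W mobility = 5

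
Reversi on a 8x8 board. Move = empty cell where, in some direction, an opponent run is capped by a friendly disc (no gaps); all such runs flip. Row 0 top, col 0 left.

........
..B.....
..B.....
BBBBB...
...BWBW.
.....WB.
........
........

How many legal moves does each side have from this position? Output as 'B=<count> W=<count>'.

-- B to move --
(3,5): no bracket -> illegal
(3,6): flips 1 -> legal
(3,7): no bracket -> illegal
(4,7): flips 1 -> legal
(5,3): no bracket -> illegal
(5,4): flips 2 -> legal
(5,7): no bracket -> illegal
(6,4): no bracket -> illegal
(6,5): flips 1 -> legal
(6,6): flips 2 -> legal
B mobility = 5
-- W to move --
(0,1): no bracket -> illegal
(0,2): no bracket -> illegal
(0,3): no bracket -> illegal
(1,1): flips 2 -> legal
(1,3): no bracket -> illegal
(2,0): no bracket -> illegal
(2,1): no bracket -> illegal
(2,3): no bracket -> illegal
(2,4): flips 1 -> legal
(2,5): no bracket -> illegal
(3,5): flips 1 -> legal
(3,6): no bracket -> illegal
(4,0): no bracket -> illegal
(4,1): no bracket -> illegal
(4,2): flips 1 -> legal
(4,7): no bracket -> illegal
(5,2): no bracket -> illegal
(5,3): no bracket -> illegal
(5,4): no bracket -> illegal
(5,7): flips 1 -> legal
(6,5): no bracket -> illegal
(6,6): flips 1 -> legal
(6,7): no bracket -> illegal
W mobility = 6

Answer: B=5 W=6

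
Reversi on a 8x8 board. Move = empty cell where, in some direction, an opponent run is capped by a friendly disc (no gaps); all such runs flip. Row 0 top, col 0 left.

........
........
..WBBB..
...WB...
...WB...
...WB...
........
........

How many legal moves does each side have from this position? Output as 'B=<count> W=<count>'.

-- B to move --
(1,1): flips 2 -> legal
(1,2): no bracket -> illegal
(1,3): no bracket -> illegal
(2,1): flips 1 -> legal
(3,1): no bracket -> illegal
(3,2): flips 2 -> legal
(4,2): flips 2 -> legal
(5,2): flips 2 -> legal
(6,2): flips 1 -> legal
(6,3): flips 3 -> legal
(6,4): no bracket -> illegal
B mobility = 7
-- W to move --
(1,2): no bracket -> illegal
(1,3): flips 1 -> legal
(1,4): no bracket -> illegal
(1,5): flips 1 -> legal
(1,6): flips 2 -> legal
(2,6): flips 3 -> legal
(3,2): no bracket -> illegal
(3,5): flips 2 -> legal
(3,6): no bracket -> illegal
(4,5): flips 1 -> legal
(5,5): flips 2 -> legal
(6,3): no bracket -> illegal
(6,4): no bracket -> illegal
(6,5): flips 1 -> legal
W mobility = 8

Answer: B=7 W=8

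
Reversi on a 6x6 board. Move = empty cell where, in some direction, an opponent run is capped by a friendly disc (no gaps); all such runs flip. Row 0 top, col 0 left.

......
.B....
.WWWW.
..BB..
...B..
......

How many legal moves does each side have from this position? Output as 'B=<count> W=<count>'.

-- B to move --
(1,0): flips 1 -> legal
(1,2): flips 1 -> legal
(1,3): flips 1 -> legal
(1,4): flips 1 -> legal
(1,5): flips 1 -> legal
(2,0): no bracket -> illegal
(2,5): no bracket -> illegal
(3,0): no bracket -> illegal
(3,1): flips 1 -> legal
(3,4): no bracket -> illegal
(3,5): no bracket -> illegal
B mobility = 6
-- W to move --
(0,0): flips 1 -> legal
(0,1): flips 1 -> legal
(0,2): no bracket -> illegal
(1,0): no bracket -> illegal
(1,2): no bracket -> illegal
(2,0): no bracket -> illegal
(3,1): no bracket -> illegal
(3,4): no bracket -> illegal
(4,1): flips 1 -> legal
(4,2): flips 2 -> legal
(4,4): flips 1 -> legal
(5,2): no bracket -> illegal
(5,3): flips 2 -> legal
(5,4): flips 2 -> legal
W mobility = 7

Answer: B=6 W=7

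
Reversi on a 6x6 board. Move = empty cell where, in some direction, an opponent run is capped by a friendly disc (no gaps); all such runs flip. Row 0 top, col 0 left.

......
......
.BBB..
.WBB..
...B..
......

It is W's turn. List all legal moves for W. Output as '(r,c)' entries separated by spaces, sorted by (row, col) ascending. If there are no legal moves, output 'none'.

(1,0): no bracket -> illegal
(1,1): flips 1 -> legal
(1,2): no bracket -> illegal
(1,3): flips 1 -> legal
(1,4): no bracket -> illegal
(2,0): no bracket -> illegal
(2,4): no bracket -> illegal
(3,0): no bracket -> illegal
(3,4): flips 2 -> legal
(4,1): no bracket -> illegal
(4,2): no bracket -> illegal
(4,4): no bracket -> illegal
(5,2): no bracket -> illegal
(5,3): no bracket -> illegal
(5,4): no bracket -> illegal

Answer: (1,1) (1,3) (3,4)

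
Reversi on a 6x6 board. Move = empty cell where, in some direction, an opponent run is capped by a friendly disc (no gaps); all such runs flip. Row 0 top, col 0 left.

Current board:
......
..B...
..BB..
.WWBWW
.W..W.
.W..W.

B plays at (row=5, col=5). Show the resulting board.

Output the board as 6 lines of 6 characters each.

Place B at (5,5); scan 8 dirs for brackets.
Dir NW: opp run (4,4) capped by B -> flip
Dir N: first cell '.' (not opp) -> no flip
Dir NE: edge -> no flip
Dir W: opp run (5,4), next='.' -> no flip
Dir E: edge -> no flip
Dir SW: edge -> no flip
Dir S: edge -> no flip
Dir SE: edge -> no flip
All flips: (4,4)

Answer: ......
..B...
..BB..
.WWBWW
.W..B.
.W..WB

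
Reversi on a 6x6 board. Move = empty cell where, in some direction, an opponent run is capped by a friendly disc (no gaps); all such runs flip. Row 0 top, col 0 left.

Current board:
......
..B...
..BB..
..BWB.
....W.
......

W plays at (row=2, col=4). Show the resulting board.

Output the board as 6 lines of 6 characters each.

Answer: ......
..B...
..BBW.
..BWW.
....W.
......

Derivation:
Place W at (2,4); scan 8 dirs for brackets.
Dir NW: first cell '.' (not opp) -> no flip
Dir N: first cell '.' (not opp) -> no flip
Dir NE: first cell '.' (not opp) -> no flip
Dir W: opp run (2,3) (2,2), next='.' -> no flip
Dir E: first cell '.' (not opp) -> no flip
Dir SW: first cell 'W' (not opp) -> no flip
Dir S: opp run (3,4) capped by W -> flip
Dir SE: first cell '.' (not opp) -> no flip
All flips: (3,4)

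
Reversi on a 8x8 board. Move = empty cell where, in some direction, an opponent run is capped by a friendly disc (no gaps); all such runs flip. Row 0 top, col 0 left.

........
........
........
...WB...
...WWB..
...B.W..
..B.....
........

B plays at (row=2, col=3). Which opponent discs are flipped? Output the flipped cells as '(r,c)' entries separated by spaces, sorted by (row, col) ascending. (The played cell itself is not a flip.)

Dir NW: first cell '.' (not opp) -> no flip
Dir N: first cell '.' (not opp) -> no flip
Dir NE: first cell '.' (not opp) -> no flip
Dir W: first cell '.' (not opp) -> no flip
Dir E: first cell '.' (not opp) -> no flip
Dir SW: first cell '.' (not opp) -> no flip
Dir S: opp run (3,3) (4,3) capped by B -> flip
Dir SE: first cell 'B' (not opp) -> no flip

Answer: (3,3) (4,3)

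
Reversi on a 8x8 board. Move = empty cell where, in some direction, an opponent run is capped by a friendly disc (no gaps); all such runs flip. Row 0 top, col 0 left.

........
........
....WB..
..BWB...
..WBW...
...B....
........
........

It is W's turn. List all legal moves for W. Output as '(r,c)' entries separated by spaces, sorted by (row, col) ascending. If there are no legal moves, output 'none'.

Answer: (2,2) (2,6) (3,1) (3,5) (6,2) (6,3) (6,4)

Derivation:
(1,4): no bracket -> illegal
(1,5): no bracket -> illegal
(1,6): no bracket -> illegal
(2,1): no bracket -> illegal
(2,2): flips 1 -> legal
(2,3): no bracket -> illegal
(2,6): flips 1 -> legal
(3,1): flips 1 -> legal
(3,5): flips 1 -> legal
(3,6): no bracket -> illegal
(4,1): no bracket -> illegal
(4,5): no bracket -> illegal
(5,2): no bracket -> illegal
(5,4): no bracket -> illegal
(6,2): flips 1 -> legal
(6,3): flips 2 -> legal
(6,4): flips 1 -> legal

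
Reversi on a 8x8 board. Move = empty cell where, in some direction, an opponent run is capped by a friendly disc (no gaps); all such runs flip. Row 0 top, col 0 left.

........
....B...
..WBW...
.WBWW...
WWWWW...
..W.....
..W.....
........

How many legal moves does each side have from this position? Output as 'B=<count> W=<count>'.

-- B to move --
(1,1): no bracket -> illegal
(1,2): flips 1 -> legal
(1,3): no bracket -> illegal
(1,5): no bracket -> illegal
(2,0): no bracket -> illegal
(2,1): flips 1 -> legal
(2,5): flips 1 -> legal
(3,0): flips 1 -> legal
(3,5): flips 2 -> legal
(4,5): flips 1 -> legal
(5,0): flips 1 -> legal
(5,1): no bracket -> illegal
(5,3): flips 2 -> legal
(5,4): flips 4 -> legal
(5,5): no bracket -> illegal
(6,1): no bracket -> illegal
(6,3): no bracket -> illegal
(7,1): no bracket -> illegal
(7,2): flips 3 -> legal
(7,3): no bracket -> illegal
B mobility = 10
-- W to move --
(0,3): no bracket -> illegal
(0,4): flips 1 -> legal
(0,5): flips 3 -> legal
(1,2): flips 1 -> legal
(1,3): flips 1 -> legal
(1,5): no bracket -> illegal
(2,1): flips 1 -> legal
(2,5): no bracket -> illegal
W mobility = 5

Answer: B=10 W=5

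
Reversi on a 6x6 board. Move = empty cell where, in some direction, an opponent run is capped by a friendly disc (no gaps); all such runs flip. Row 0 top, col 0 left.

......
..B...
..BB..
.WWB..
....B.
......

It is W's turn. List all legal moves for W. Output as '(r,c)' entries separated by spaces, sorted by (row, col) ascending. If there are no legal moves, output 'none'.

Answer: (0,2) (1,3) (1,4) (3,4)

Derivation:
(0,1): no bracket -> illegal
(0,2): flips 2 -> legal
(0,3): no bracket -> illegal
(1,1): no bracket -> illegal
(1,3): flips 1 -> legal
(1,4): flips 1 -> legal
(2,1): no bracket -> illegal
(2,4): no bracket -> illegal
(3,4): flips 1 -> legal
(3,5): no bracket -> illegal
(4,2): no bracket -> illegal
(4,3): no bracket -> illegal
(4,5): no bracket -> illegal
(5,3): no bracket -> illegal
(5,4): no bracket -> illegal
(5,5): no bracket -> illegal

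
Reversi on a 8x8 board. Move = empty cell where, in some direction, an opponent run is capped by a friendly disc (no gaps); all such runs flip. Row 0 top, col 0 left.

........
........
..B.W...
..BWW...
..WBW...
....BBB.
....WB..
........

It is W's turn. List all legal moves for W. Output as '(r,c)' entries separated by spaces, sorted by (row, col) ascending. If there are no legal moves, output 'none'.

(1,1): flips 1 -> legal
(1,2): flips 2 -> legal
(1,3): no bracket -> illegal
(2,1): no bracket -> illegal
(2,3): no bracket -> illegal
(3,1): flips 1 -> legal
(4,1): no bracket -> illegal
(4,5): no bracket -> illegal
(4,6): flips 1 -> legal
(4,7): no bracket -> illegal
(5,2): flips 1 -> legal
(5,3): flips 1 -> legal
(5,7): no bracket -> illegal
(6,3): no bracket -> illegal
(6,6): flips 2 -> legal
(6,7): no bracket -> illegal
(7,4): no bracket -> illegal
(7,5): no bracket -> illegal
(7,6): no bracket -> illegal

Answer: (1,1) (1,2) (3,1) (4,6) (5,2) (5,3) (6,6)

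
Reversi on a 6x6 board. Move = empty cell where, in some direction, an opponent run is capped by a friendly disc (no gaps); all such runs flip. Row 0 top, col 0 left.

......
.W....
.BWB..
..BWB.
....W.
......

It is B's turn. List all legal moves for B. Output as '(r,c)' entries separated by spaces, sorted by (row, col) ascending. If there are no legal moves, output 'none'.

Answer: (0,1) (1,2) (4,3) (5,4)

Derivation:
(0,0): no bracket -> illegal
(0,1): flips 1 -> legal
(0,2): no bracket -> illegal
(1,0): no bracket -> illegal
(1,2): flips 1 -> legal
(1,3): no bracket -> illegal
(2,0): no bracket -> illegal
(2,4): no bracket -> illegal
(3,1): no bracket -> illegal
(3,5): no bracket -> illegal
(4,2): no bracket -> illegal
(4,3): flips 1 -> legal
(4,5): no bracket -> illegal
(5,3): no bracket -> illegal
(5,4): flips 1 -> legal
(5,5): no bracket -> illegal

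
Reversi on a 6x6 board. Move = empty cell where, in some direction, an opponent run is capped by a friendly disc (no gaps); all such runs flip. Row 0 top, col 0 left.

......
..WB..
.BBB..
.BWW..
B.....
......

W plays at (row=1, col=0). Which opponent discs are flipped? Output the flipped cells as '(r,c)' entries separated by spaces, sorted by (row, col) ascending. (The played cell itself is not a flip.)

Answer: (2,1)

Derivation:
Dir NW: edge -> no flip
Dir N: first cell '.' (not opp) -> no flip
Dir NE: first cell '.' (not opp) -> no flip
Dir W: edge -> no flip
Dir E: first cell '.' (not opp) -> no flip
Dir SW: edge -> no flip
Dir S: first cell '.' (not opp) -> no flip
Dir SE: opp run (2,1) capped by W -> flip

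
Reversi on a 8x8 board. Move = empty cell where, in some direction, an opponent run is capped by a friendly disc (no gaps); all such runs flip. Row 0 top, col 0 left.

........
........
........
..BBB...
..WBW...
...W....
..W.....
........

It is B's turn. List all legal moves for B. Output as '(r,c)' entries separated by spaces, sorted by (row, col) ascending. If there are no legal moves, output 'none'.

(3,1): no bracket -> illegal
(3,5): no bracket -> illegal
(4,1): flips 1 -> legal
(4,5): flips 1 -> legal
(5,1): flips 1 -> legal
(5,2): flips 1 -> legal
(5,4): flips 1 -> legal
(5,5): flips 1 -> legal
(6,1): no bracket -> illegal
(6,3): flips 1 -> legal
(6,4): no bracket -> illegal
(7,1): no bracket -> illegal
(7,2): no bracket -> illegal
(7,3): no bracket -> illegal

Answer: (4,1) (4,5) (5,1) (5,2) (5,4) (5,5) (6,3)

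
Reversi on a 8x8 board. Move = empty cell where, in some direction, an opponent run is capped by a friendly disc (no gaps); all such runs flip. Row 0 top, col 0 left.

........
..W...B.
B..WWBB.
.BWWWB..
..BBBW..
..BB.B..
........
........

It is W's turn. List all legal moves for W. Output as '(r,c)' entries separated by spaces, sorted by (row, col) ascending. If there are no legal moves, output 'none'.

Answer: (0,7) (1,5) (2,7) (3,0) (3,6) (4,1) (4,6) (5,1) (5,4) (6,1) (6,2) (6,3) (6,5) (6,6)

Derivation:
(0,5): no bracket -> illegal
(0,6): no bracket -> illegal
(0,7): flips 2 -> legal
(1,0): no bracket -> illegal
(1,1): no bracket -> illegal
(1,4): no bracket -> illegal
(1,5): flips 2 -> legal
(1,7): no bracket -> illegal
(2,1): no bracket -> illegal
(2,2): no bracket -> illegal
(2,7): flips 2 -> legal
(3,0): flips 1 -> legal
(3,6): flips 1 -> legal
(3,7): no bracket -> illegal
(4,0): no bracket -> illegal
(4,1): flips 3 -> legal
(4,6): flips 1 -> legal
(5,1): flips 1 -> legal
(5,4): flips 2 -> legal
(5,6): no bracket -> illegal
(6,1): flips 2 -> legal
(6,2): flips 2 -> legal
(6,3): flips 2 -> legal
(6,4): no bracket -> illegal
(6,5): flips 1 -> legal
(6,6): flips 2 -> legal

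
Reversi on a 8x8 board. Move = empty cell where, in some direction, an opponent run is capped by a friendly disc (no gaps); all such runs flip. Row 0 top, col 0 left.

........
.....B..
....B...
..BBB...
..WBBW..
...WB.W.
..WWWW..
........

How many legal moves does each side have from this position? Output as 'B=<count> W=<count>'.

-- B to move --
(3,1): no bracket -> illegal
(3,5): no bracket -> illegal
(3,6): flips 1 -> legal
(4,1): flips 1 -> legal
(4,6): flips 1 -> legal
(4,7): no bracket -> illegal
(5,1): flips 1 -> legal
(5,2): flips 2 -> legal
(5,5): no bracket -> illegal
(5,7): no bracket -> illegal
(6,1): no bracket -> illegal
(6,6): no bracket -> illegal
(6,7): flips 2 -> legal
(7,1): flips 2 -> legal
(7,2): flips 1 -> legal
(7,3): flips 2 -> legal
(7,4): flips 1 -> legal
(7,5): no bracket -> illegal
(7,6): flips 1 -> legal
B mobility = 11
-- W to move --
(0,4): no bracket -> illegal
(0,5): no bracket -> illegal
(0,6): flips 3 -> legal
(1,3): no bracket -> illegal
(1,4): flips 4 -> legal
(1,6): no bracket -> illegal
(2,1): flips 3 -> legal
(2,2): flips 1 -> legal
(2,3): flips 3 -> legal
(2,5): no bracket -> illegal
(2,6): no bracket -> illegal
(3,1): no bracket -> illegal
(3,5): flips 1 -> legal
(4,1): no bracket -> illegal
(5,2): no bracket -> illegal
(5,5): flips 1 -> legal
W mobility = 7

Answer: B=11 W=7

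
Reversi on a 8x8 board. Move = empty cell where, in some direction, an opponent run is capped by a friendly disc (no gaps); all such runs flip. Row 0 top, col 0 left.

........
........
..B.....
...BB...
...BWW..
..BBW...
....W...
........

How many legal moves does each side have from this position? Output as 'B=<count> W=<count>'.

Answer: B=7 W=7

Derivation:
-- B to move --
(3,5): flips 1 -> legal
(3,6): no bracket -> illegal
(4,6): flips 2 -> legal
(5,5): flips 2 -> legal
(5,6): flips 1 -> legal
(6,3): no bracket -> illegal
(6,5): flips 1 -> legal
(7,3): no bracket -> illegal
(7,4): flips 3 -> legal
(7,5): flips 1 -> legal
B mobility = 7
-- W to move --
(1,1): flips 2 -> legal
(1,2): no bracket -> illegal
(1,3): no bracket -> illegal
(2,1): no bracket -> illegal
(2,3): flips 1 -> legal
(2,4): flips 1 -> legal
(2,5): no bracket -> illegal
(3,1): no bracket -> illegal
(3,2): flips 1 -> legal
(3,5): no bracket -> illegal
(4,1): no bracket -> illegal
(4,2): flips 2 -> legal
(5,1): flips 2 -> legal
(6,1): no bracket -> illegal
(6,2): flips 1 -> legal
(6,3): no bracket -> illegal
W mobility = 7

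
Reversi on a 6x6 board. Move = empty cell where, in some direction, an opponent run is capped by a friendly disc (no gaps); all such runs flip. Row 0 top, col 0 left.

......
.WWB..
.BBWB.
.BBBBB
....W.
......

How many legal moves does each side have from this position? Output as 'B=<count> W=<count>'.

Answer: B=9 W=9

Derivation:
-- B to move --
(0,0): flips 1 -> legal
(0,1): flips 3 -> legal
(0,2): flips 1 -> legal
(0,3): flips 1 -> legal
(1,0): flips 2 -> legal
(1,4): flips 1 -> legal
(2,0): no bracket -> illegal
(4,3): no bracket -> illegal
(4,5): no bracket -> illegal
(5,3): flips 1 -> legal
(5,4): flips 1 -> legal
(5,5): flips 1 -> legal
B mobility = 9
-- W to move --
(0,2): no bracket -> illegal
(0,3): flips 1 -> legal
(0,4): no bracket -> illegal
(1,0): no bracket -> illegal
(1,4): flips 3 -> legal
(1,5): no bracket -> illegal
(2,0): flips 2 -> legal
(2,5): flips 1 -> legal
(3,0): flips 1 -> legal
(4,0): no bracket -> illegal
(4,1): flips 3 -> legal
(4,2): flips 2 -> legal
(4,3): flips 1 -> legal
(4,5): flips 1 -> legal
W mobility = 9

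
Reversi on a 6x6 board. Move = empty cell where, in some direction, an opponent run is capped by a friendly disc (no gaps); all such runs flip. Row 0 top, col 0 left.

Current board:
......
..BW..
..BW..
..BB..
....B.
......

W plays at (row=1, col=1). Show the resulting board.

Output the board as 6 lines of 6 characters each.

Answer: ......
.WWW..
..BW..
..BB..
....B.
......

Derivation:
Place W at (1,1); scan 8 dirs for brackets.
Dir NW: first cell '.' (not opp) -> no flip
Dir N: first cell '.' (not opp) -> no flip
Dir NE: first cell '.' (not opp) -> no flip
Dir W: first cell '.' (not opp) -> no flip
Dir E: opp run (1,2) capped by W -> flip
Dir SW: first cell '.' (not opp) -> no flip
Dir S: first cell '.' (not opp) -> no flip
Dir SE: opp run (2,2) (3,3) (4,4), next='.' -> no flip
All flips: (1,2)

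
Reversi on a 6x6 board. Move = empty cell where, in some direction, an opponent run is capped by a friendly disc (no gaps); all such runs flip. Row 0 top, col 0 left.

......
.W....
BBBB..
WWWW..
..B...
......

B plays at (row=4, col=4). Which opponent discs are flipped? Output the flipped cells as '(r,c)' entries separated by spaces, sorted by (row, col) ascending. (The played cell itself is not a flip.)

Answer: (3,3)

Derivation:
Dir NW: opp run (3,3) capped by B -> flip
Dir N: first cell '.' (not opp) -> no flip
Dir NE: first cell '.' (not opp) -> no flip
Dir W: first cell '.' (not opp) -> no flip
Dir E: first cell '.' (not opp) -> no flip
Dir SW: first cell '.' (not opp) -> no flip
Dir S: first cell '.' (not opp) -> no flip
Dir SE: first cell '.' (not opp) -> no flip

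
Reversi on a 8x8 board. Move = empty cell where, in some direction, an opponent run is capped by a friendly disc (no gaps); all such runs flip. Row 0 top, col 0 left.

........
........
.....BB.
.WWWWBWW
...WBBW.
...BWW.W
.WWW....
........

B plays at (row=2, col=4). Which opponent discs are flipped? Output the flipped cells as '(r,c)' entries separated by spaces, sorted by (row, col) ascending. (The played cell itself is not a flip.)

Dir NW: first cell '.' (not opp) -> no flip
Dir N: first cell '.' (not opp) -> no flip
Dir NE: first cell '.' (not opp) -> no flip
Dir W: first cell '.' (not opp) -> no flip
Dir E: first cell 'B' (not opp) -> no flip
Dir SW: opp run (3,3), next='.' -> no flip
Dir S: opp run (3,4) capped by B -> flip
Dir SE: first cell 'B' (not opp) -> no flip

Answer: (3,4)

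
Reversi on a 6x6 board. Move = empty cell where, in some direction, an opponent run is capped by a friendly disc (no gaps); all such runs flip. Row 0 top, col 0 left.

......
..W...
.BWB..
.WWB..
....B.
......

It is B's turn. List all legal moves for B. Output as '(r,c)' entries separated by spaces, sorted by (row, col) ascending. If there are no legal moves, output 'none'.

(0,1): flips 1 -> legal
(0,2): no bracket -> illegal
(0,3): flips 1 -> legal
(1,1): flips 1 -> legal
(1,3): no bracket -> illegal
(2,0): no bracket -> illegal
(3,0): flips 2 -> legal
(4,0): no bracket -> illegal
(4,1): flips 2 -> legal
(4,2): no bracket -> illegal
(4,3): flips 1 -> legal

Answer: (0,1) (0,3) (1,1) (3,0) (4,1) (4,3)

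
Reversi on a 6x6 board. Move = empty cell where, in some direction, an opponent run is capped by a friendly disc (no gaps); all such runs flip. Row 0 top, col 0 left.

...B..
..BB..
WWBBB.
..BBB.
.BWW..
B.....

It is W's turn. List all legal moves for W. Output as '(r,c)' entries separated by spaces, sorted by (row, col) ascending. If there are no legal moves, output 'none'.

(0,1): no bracket -> illegal
(0,2): flips 3 -> legal
(0,4): no bracket -> illegal
(1,1): no bracket -> illegal
(1,4): no bracket -> illegal
(1,5): flips 2 -> legal
(2,5): flips 4 -> legal
(3,0): no bracket -> illegal
(3,1): no bracket -> illegal
(3,5): no bracket -> illegal
(4,0): flips 1 -> legal
(4,4): no bracket -> illegal
(4,5): no bracket -> illegal
(5,1): no bracket -> illegal
(5,2): no bracket -> illegal

Answer: (0,2) (1,5) (2,5) (4,0)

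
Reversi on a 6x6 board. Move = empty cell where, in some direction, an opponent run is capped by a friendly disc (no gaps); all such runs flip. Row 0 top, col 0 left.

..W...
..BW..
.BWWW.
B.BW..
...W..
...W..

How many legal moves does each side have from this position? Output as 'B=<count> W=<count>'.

-- B to move --
(0,1): no bracket -> illegal
(0,3): no bracket -> illegal
(0,4): no bracket -> illegal
(1,1): no bracket -> illegal
(1,4): flips 2 -> legal
(1,5): no bracket -> illegal
(2,5): flips 3 -> legal
(3,1): no bracket -> illegal
(3,4): flips 2 -> legal
(3,5): no bracket -> illegal
(4,2): no bracket -> illegal
(4,4): no bracket -> illegal
(5,2): no bracket -> illegal
(5,4): flips 1 -> legal
B mobility = 4
-- W to move --
(0,1): flips 1 -> legal
(0,3): no bracket -> illegal
(1,0): flips 2 -> legal
(1,1): flips 1 -> legal
(2,0): flips 1 -> legal
(3,1): flips 1 -> legal
(4,0): no bracket -> illegal
(4,1): flips 1 -> legal
(4,2): flips 1 -> legal
W mobility = 7

Answer: B=4 W=7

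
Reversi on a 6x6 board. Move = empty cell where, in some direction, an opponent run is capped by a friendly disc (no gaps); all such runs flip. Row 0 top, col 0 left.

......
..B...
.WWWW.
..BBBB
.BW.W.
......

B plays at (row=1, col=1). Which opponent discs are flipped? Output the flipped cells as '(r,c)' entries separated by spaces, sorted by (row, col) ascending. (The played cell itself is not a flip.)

Dir NW: first cell '.' (not opp) -> no flip
Dir N: first cell '.' (not opp) -> no flip
Dir NE: first cell '.' (not opp) -> no flip
Dir W: first cell '.' (not opp) -> no flip
Dir E: first cell 'B' (not opp) -> no flip
Dir SW: first cell '.' (not opp) -> no flip
Dir S: opp run (2,1), next='.' -> no flip
Dir SE: opp run (2,2) capped by B -> flip

Answer: (2,2)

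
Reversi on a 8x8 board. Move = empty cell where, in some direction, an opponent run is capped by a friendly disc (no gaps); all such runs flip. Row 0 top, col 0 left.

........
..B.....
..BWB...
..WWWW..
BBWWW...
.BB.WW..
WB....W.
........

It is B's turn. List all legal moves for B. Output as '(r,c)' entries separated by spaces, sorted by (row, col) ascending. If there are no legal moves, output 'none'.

(1,3): no bracket -> illegal
(1,4): flips 2 -> legal
(2,1): no bracket -> illegal
(2,5): flips 2 -> legal
(2,6): no bracket -> illegal
(3,1): no bracket -> illegal
(3,6): no bracket -> illegal
(4,5): flips 5 -> legal
(4,6): flips 1 -> legal
(5,0): no bracket -> illegal
(5,3): no bracket -> illegal
(5,6): no bracket -> illegal
(5,7): no bracket -> illegal
(6,3): no bracket -> illegal
(6,4): flips 3 -> legal
(6,5): no bracket -> illegal
(6,7): no bracket -> illegal
(7,0): no bracket -> illegal
(7,1): no bracket -> illegal
(7,5): no bracket -> illegal
(7,6): no bracket -> illegal
(7,7): flips 4 -> legal

Answer: (1,4) (2,5) (4,5) (4,6) (6,4) (7,7)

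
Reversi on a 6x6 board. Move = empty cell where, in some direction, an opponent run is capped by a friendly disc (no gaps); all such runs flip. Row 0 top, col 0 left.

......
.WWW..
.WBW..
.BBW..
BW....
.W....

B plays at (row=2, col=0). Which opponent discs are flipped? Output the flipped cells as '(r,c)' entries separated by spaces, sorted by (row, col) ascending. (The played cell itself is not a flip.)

Answer: (2,1)

Derivation:
Dir NW: edge -> no flip
Dir N: first cell '.' (not opp) -> no flip
Dir NE: opp run (1,1), next='.' -> no flip
Dir W: edge -> no flip
Dir E: opp run (2,1) capped by B -> flip
Dir SW: edge -> no flip
Dir S: first cell '.' (not opp) -> no flip
Dir SE: first cell 'B' (not opp) -> no flip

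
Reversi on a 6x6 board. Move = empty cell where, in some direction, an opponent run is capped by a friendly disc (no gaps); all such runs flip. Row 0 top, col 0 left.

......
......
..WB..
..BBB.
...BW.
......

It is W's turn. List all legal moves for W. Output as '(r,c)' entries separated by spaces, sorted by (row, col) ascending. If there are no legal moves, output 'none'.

(1,2): no bracket -> illegal
(1,3): no bracket -> illegal
(1,4): no bracket -> illegal
(2,1): no bracket -> illegal
(2,4): flips 2 -> legal
(2,5): no bracket -> illegal
(3,1): no bracket -> illegal
(3,5): no bracket -> illegal
(4,1): no bracket -> illegal
(4,2): flips 2 -> legal
(4,5): no bracket -> illegal
(5,2): no bracket -> illegal
(5,3): no bracket -> illegal
(5,4): no bracket -> illegal

Answer: (2,4) (4,2)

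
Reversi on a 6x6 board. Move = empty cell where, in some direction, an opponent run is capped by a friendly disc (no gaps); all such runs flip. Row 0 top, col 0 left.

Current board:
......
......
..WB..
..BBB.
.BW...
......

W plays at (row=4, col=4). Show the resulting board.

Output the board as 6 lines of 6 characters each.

Place W at (4,4); scan 8 dirs for brackets.
Dir NW: opp run (3,3) capped by W -> flip
Dir N: opp run (3,4), next='.' -> no flip
Dir NE: first cell '.' (not opp) -> no flip
Dir W: first cell '.' (not opp) -> no flip
Dir E: first cell '.' (not opp) -> no flip
Dir SW: first cell '.' (not opp) -> no flip
Dir S: first cell '.' (not opp) -> no flip
Dir SE: first cell '.' (not opp) -> no flip
All flips: (3,3)

Answer: ......
......
..WB..
..BWB.
.BW.W.
......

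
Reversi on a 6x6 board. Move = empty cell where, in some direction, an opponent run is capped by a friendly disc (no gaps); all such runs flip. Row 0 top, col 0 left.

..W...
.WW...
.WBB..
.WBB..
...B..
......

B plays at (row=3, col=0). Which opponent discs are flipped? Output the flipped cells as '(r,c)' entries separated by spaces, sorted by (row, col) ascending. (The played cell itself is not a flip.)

Answer: (3,1)

Derivation:
Dir NW: edge -> no flip
Dir N: first cell '.' (not opp) -> no flip
Dir NE: opp run (2,1) (1,2), next='.' -> no flip
Dir W: edge -> no flip
Dir E: opp run (3,1) capped by B -> flip
Dir SW: edge -> no flip
Dir S: first cell '.' (not opp) -> no flip
Dir SE: first cell '.' (not opp) -> no flip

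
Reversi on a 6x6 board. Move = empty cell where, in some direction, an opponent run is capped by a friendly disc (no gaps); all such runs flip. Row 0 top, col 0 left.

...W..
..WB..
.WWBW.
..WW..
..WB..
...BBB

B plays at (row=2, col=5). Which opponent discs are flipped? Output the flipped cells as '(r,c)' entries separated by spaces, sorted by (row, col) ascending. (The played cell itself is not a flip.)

Dir NW: first cell '.' (not opp) -> no flip
Dir N: first cell '.' (not opp) -> no flip
Dir NE: edge -> no flip
Dir W: opp run (2,4) capped by B -> flip
Dir E: edge -> no flip
Dir SW: first cell '.' (not opp) -> no flip
Dir S: first cell '.' (not opp) -> no flip
Dir SE: edge -> no flip

Answer: (2,4)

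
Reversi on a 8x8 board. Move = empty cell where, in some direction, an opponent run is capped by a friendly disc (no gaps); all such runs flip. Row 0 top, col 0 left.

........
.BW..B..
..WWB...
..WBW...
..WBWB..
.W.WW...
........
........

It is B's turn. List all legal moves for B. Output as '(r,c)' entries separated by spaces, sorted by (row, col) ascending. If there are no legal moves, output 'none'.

Answer: (0,1) (1,3) (2,1) (2,5) (3,1) (3,5) (4,1) (5,5) (6,0) (6,3) (6,4) (6,5)

Derivation:
(0,1): flips 3 -> legal
(0,2): no bracket -> illegal
(0,3): no bracket -> illegal
(1,3): flips 2 -> legal
(1,4): no bracket -> illegal
(2,1): flips 3 -> legal
(2,5): flips 1 -> legal
(3,1): flips 1 -> legal
(3,5): flips 1 -> legal
(4,0): no bracket -> illegal
(4,1): flips 1 -> legal
(5,0): no bracket -> illegal
(5,2): no bracket -> illegal
(5,5): flips 1 -> legal
(6,0): flips 2 -> legal
(6,1): no bracket -> illegal
(6,2): no bracket -> illegal
(6,3): flips 2 -> legal
(6,4): flips 3 -> legal
(6,5): flips 1 -> legal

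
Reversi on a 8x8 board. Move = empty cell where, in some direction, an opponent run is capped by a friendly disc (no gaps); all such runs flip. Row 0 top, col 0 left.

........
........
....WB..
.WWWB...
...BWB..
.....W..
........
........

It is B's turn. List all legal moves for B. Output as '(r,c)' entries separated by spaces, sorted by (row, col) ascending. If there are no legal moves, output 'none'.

Answer: (1,4) (2,1) (2,3) (3,0) (5,4) (6,5)

Derivation:
(1,3): no bracket -> illegal
(1,4): flips 1 -> legal
(1,5): no bracket -> illegal
(2,0): no bracket -> illegal
(2,1): flips 1 -> legal
(2,2): no bracket -> illegal
(2,3): flips 2 -> legal
(3,0): flips 3 -> legal
(3,5): no bracket -> illegal
(4,0): no bracket -> illegal
(4,1): no bracket -> illegal
(4,2): no bracket -> illegal
(4,6): no bracket -> illegal
(5,3): no bracket -> illegal
(5,4): flips 1 -> legal
(5,6): no bracket -> illegal
(6,4): no bracket -> illegal
(6,5): flips 1 -> legal
(6,6): no bracket -> illegal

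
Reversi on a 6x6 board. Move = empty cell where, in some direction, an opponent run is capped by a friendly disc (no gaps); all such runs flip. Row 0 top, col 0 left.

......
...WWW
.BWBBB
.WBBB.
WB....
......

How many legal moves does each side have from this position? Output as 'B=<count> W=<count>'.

-- B to move --
(0,2): flips 1 -> legal
(0,3): flips 2 -> legal
(0,4): flips 1 -> legal
(0,5): flips 2 -> legal
(1,1): flips 1 -> legal
(1,2): flips 1 -> legal
(2,0): no bracket -> illegal
(3,0): flips 1 -> legal
(4,2): no bracket -> illegal
(5,0): no bracket -> illegal
(5,1): no bracket -> illegal
B mobility = 7
-- W to move --
(1,0): no bracket -> illegal
(1,1): flips 1 -> legal
(1,2): no bracket -> illegal
(2,0): flips 1 -> legal
(3,0): no bracket -> illegal
(3,5): flips 5 -> legal
(4,2): flips 4 -> legal
(4,3): flips 2 -> legal
(4,4): flips 3 -> legal
(4,5): no bracket -> illegal
(5,0): flips 3 -> legal
(5,1): flips 1 -> legal
(5,2): no bracket -> illegal
W mobility = 8

Answer: B=7 W=8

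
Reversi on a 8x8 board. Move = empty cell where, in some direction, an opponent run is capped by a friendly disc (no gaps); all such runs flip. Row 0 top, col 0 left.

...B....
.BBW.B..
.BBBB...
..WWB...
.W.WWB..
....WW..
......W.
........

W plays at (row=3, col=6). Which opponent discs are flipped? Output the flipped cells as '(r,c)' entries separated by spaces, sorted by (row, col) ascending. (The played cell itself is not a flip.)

Dir NW: first cell '.' (not opp) -> no flip
Dir N: first cell '.' (not opp) -> no flip
Dir NE: first cell '.' (not opp) -> no flip
Dir W: first cell '.' (not opp) -> no flip
Dir E: first cell '.' (not opp) -> no flip
Dir SW: opp run (4,5) capped by W -> flip
Dir S: first cell '.' (not opp) -> no flip
Dir SE: first cell '.' (not opp) -> no flip

Answer: (4,5)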